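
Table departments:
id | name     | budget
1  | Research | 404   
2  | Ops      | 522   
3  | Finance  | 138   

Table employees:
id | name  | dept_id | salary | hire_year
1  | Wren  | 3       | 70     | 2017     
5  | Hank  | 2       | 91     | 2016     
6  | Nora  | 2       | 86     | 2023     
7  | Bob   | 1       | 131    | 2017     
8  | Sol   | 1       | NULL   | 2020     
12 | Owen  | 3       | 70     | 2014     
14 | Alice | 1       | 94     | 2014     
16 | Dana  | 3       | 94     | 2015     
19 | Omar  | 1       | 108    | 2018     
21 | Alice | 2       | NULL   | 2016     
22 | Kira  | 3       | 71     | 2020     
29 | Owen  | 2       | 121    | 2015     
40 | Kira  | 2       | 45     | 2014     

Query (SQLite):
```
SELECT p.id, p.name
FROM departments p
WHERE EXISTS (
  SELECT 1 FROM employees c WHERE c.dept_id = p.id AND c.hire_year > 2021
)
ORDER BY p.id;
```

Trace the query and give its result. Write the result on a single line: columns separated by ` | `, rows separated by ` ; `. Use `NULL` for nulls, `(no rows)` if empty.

For each departments row, check whether any employees with matching dept_id has hire_year > 2021.
Keep rows where that is true.

2 | Ops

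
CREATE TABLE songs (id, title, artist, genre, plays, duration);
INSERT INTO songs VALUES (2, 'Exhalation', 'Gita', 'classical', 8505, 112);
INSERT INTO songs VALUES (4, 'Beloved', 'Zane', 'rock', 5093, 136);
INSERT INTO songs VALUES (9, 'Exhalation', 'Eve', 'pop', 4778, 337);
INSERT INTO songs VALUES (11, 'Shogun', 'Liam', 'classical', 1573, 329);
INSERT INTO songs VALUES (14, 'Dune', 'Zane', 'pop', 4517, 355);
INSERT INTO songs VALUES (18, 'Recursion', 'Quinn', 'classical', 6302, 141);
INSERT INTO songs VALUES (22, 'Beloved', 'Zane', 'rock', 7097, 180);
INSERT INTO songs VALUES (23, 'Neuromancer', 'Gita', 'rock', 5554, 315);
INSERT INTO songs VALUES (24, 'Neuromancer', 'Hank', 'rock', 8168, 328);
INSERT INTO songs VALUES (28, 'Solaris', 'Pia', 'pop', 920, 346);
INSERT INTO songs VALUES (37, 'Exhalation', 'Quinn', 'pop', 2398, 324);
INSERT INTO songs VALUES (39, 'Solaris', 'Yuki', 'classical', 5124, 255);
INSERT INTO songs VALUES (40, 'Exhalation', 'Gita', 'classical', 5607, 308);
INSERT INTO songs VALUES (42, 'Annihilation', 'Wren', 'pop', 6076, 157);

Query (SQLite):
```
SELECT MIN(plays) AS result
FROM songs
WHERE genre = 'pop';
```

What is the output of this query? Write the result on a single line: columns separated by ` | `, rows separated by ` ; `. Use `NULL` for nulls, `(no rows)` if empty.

920

Rows where genre='pop' → plays values: [4778, 4517, 920, 2398, 6076].
MIN of non-NULL values = 920.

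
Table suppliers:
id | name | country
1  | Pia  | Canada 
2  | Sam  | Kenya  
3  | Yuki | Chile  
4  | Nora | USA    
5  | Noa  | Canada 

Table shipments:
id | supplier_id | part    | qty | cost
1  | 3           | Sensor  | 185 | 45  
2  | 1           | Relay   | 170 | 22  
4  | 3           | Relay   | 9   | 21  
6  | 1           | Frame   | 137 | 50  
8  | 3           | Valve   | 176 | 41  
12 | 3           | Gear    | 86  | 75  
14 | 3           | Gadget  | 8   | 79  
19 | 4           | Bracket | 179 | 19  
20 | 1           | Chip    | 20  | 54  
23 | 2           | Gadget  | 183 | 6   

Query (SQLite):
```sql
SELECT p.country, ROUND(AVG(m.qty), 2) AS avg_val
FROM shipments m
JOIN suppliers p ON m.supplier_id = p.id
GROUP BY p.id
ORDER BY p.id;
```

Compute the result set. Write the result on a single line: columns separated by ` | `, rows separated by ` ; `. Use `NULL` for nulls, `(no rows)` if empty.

Canada | 109 ; Kenya | 183 ; Chile | 92.8 ; USA | 179

Join each shipments row to its suppliers via supplier_id.
Group joined rows by suppliers.id; compute ROUND(AVG(m.qty), 2) per group.
  1: ids {2, 6, 20} → ROUND(AVG(m.qty), 2)=109
  2: ids {23} → ROUND(AVG(m.qty), 2)=183
  3: ids {1, 4, 8, 12, 14} → ROUND(AVG(m.qty), 2)=92.8
  4: ids {19} → ROUND(AVG(m.qty), 2)=179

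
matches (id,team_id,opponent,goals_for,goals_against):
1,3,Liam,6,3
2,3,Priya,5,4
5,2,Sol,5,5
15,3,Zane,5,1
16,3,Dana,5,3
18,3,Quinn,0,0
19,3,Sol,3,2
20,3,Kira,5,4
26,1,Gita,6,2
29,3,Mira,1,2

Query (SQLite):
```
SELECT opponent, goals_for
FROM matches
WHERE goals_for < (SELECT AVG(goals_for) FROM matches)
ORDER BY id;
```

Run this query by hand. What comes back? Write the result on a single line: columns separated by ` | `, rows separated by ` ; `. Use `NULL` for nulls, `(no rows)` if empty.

Scalar subquery: AVG(goals_for) over all matches rows = 4.1.
Keep rows where goals_for < that value.

Quinn | 0 ; Sol | 3 ; Mira | 1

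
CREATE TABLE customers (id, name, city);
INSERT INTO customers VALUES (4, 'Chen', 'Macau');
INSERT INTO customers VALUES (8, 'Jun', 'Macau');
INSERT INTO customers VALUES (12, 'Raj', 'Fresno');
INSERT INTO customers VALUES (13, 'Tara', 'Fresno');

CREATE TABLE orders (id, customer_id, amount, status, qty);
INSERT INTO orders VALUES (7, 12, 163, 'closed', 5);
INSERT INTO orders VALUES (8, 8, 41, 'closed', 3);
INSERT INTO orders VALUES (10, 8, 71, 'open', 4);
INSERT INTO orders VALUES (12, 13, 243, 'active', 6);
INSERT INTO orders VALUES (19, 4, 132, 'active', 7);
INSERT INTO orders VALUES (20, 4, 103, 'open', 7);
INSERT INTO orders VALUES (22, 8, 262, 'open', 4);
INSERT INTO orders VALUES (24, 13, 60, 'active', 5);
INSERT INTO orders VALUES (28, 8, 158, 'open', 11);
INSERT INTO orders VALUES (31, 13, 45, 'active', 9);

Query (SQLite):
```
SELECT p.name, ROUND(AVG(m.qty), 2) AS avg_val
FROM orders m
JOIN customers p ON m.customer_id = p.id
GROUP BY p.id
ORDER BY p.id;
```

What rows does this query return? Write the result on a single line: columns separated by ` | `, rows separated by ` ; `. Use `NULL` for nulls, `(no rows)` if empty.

Join each orders row to its customers via customer_id.
Group joined rows by customers.id; compute ROUND(AVG(m.qty), 2) per group.
  4: ids {19, 20} → ROUND(AVG(m.qty), 2)=7
  8: ids {8, 10, 22, 28} → ROUND(AVG(m.qty), 2)=5.5
  12: ids {7} → ROUND(AVG(m.qty), 2)=5
  13: ids {12, 24, 31} → ROUND(AVG(m.qty), 2)=6.67

Chen | 7 ; Jun | 5.5 ; Raj | 5 ; Tara | 6.67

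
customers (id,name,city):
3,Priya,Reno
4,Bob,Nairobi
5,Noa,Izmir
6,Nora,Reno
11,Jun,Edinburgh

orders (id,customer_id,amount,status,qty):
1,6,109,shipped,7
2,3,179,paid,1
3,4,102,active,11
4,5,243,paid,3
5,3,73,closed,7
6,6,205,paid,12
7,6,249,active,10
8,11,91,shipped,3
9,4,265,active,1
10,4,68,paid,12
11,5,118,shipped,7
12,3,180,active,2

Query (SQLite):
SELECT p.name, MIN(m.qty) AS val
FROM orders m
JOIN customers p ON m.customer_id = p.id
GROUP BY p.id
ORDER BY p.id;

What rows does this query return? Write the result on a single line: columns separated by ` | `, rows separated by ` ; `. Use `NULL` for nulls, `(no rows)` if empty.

Priya | 1 ; Bob | 1 ; Noa | 3 ; Nora | 7 ; Jun | 3

Join each orders row to its customers via customer_id.
Group joined rows by customers.id; compute MIN(m.qty) per group.
  3: ids {2, 5, 12} → MIN(m.qty)=1
  4: ids {3, 9, 10} → MIN(m.qty)=1
  5: ids {4, 11} → MIN(m.qty)=3
  6: ids {1, 6, 7} → MIN(m.qty)=7
  11: ids {8} → MIN(m.qty)=3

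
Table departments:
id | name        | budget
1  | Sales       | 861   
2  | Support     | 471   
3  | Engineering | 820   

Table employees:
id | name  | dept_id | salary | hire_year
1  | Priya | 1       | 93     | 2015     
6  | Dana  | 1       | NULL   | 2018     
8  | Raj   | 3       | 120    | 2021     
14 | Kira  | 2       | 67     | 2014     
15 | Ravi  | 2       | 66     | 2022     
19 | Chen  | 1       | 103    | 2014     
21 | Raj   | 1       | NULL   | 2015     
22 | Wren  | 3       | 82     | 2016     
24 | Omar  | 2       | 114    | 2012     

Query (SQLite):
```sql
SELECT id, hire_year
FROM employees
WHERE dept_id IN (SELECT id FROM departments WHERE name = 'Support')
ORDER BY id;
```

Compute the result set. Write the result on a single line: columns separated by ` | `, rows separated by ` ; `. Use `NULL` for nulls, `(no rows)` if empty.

14 | 2014 ; 15 | 2022 ; 24 | 2012

Inner query: departments.id where name = 'Support'.
Outer: keep employees rows whose dept_id is in that set.
Inner query → {2}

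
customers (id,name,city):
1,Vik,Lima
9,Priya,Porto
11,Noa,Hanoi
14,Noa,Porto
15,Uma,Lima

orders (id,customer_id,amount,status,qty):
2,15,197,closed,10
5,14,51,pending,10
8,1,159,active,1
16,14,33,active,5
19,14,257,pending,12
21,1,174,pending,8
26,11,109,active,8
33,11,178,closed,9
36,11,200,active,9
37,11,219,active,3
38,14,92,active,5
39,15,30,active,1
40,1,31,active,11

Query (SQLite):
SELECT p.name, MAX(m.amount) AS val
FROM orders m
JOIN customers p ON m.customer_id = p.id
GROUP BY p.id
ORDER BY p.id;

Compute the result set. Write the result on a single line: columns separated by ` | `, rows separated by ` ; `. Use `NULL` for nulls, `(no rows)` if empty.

Vik | 174 ; Noa | 219 ; Noa | 257 ; Uma | 197

Join each orders row to its customers via customer_id.
Group joined rows by customers.id; compute MAX(m.amount) per group.
  1: ids {8, 21, 40} → MAX(m.amount)=174
  11: ids {26, 33, 36, 37} → MAX(m.amount)=219
  14: ids {5, 16, 19, 38} → MAX(m.amount)=257
  15: ids {2, 39} → MAX(m.amount)=197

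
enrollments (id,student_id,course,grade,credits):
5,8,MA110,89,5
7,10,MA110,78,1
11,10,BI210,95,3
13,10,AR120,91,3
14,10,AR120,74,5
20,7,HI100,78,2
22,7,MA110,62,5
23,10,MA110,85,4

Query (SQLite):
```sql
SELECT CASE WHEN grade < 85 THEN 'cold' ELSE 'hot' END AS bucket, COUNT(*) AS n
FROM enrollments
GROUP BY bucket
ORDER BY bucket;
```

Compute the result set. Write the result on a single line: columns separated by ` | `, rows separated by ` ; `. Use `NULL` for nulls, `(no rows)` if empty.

cold | 4 ; hot | 4

Bucket rows by grade < 85 → 'cold' else 'hot'; count each bucket.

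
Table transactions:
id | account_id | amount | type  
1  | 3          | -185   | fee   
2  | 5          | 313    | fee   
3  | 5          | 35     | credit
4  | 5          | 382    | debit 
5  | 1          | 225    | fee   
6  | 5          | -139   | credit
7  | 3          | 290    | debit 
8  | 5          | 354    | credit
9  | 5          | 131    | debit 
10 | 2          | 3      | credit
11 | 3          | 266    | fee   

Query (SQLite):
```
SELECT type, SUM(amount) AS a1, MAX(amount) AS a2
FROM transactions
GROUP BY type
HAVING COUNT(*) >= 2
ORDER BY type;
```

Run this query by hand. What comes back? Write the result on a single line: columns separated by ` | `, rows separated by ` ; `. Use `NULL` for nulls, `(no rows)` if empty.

Group transactions by type.
Per group compute: SUM(amount), MAX(amount).
HAVING: drop groups with fewer than 2 rows.
  credit: ids {3, 6, 8, 10} → SUM(amount)=253, MAX(amount)=354
  debit: ids {4, 7, 9} → SUM(amount)=803, MAX(amount)=382
  fee: ids {1, 2, 5, 11} → SUM(amount)=619, MAX(amount)=313

credit | 253 | 354 ; debit | 803 | 382 ; fee | 619 | 313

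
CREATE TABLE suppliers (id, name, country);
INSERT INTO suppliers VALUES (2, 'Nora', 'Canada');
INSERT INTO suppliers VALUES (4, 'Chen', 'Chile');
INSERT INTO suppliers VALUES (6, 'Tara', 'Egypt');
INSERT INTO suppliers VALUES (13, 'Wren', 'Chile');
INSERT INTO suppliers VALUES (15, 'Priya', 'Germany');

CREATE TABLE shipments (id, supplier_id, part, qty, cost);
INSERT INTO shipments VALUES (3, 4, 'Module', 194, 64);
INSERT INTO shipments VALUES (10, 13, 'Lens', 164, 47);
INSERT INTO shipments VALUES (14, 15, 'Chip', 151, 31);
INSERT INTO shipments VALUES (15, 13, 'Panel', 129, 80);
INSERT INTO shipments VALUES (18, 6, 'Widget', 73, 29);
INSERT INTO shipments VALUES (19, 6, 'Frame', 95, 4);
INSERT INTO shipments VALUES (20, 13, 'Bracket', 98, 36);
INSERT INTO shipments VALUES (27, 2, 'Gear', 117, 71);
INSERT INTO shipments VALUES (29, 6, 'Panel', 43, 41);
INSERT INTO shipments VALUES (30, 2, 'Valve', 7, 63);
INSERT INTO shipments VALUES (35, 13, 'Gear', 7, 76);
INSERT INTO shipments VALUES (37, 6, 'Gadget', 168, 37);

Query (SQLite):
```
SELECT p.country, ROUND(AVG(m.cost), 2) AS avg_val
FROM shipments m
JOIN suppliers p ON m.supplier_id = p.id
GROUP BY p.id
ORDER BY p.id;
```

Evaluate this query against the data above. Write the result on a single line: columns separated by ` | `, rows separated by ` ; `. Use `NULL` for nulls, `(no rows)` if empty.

Canada | 67 ; Chile | 64 ; Egypt | 27.75 ; Chile | 59.75 ; Germany | 31

Join each shipments row to its suppliers via supplier_id.
Group joined rows by suppliers.id; compute ROUND(AVG(m.cost), 2) per group.
  2: ids {27, 30} → ROUND(AVG(m.cost), 2)=67
  4: ids {3} → ROUND(AVG(m.cost), 2)=64
  6: ids {18, 19, 29, 37} → ROUND(AVG(m.cost), 2)=27.75
  13: ids {10, 15, 20, 35} → ROUND(AVG(m.cost), 2)=59.75
  15: ids {14} → ROUND(AVG(m.cost), 2)=31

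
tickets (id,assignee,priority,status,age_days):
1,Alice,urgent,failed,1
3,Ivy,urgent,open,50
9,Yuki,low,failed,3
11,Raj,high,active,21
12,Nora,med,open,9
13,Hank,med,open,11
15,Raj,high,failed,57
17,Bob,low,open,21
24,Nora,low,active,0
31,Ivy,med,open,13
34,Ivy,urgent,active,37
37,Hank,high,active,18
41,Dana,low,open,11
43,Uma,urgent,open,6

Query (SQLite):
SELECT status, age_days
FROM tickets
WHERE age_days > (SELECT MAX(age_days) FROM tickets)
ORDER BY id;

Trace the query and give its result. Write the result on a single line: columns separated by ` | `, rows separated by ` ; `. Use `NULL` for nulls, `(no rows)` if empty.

(no rows)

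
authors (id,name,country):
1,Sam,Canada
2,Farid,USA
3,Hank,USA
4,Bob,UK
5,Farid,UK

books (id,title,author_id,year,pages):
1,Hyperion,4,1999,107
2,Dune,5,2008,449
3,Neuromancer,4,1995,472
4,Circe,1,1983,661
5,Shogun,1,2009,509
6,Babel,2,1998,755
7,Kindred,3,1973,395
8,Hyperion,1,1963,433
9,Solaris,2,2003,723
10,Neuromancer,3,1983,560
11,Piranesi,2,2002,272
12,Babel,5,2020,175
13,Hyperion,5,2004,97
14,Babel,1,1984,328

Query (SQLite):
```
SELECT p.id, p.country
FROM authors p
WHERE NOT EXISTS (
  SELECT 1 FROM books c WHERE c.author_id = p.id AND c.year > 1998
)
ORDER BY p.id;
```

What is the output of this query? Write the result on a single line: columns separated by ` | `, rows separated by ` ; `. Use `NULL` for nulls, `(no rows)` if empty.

For each authors row, check whether any books with matching author_id has year > 1998.
Keep rows where that is false.

3 | USA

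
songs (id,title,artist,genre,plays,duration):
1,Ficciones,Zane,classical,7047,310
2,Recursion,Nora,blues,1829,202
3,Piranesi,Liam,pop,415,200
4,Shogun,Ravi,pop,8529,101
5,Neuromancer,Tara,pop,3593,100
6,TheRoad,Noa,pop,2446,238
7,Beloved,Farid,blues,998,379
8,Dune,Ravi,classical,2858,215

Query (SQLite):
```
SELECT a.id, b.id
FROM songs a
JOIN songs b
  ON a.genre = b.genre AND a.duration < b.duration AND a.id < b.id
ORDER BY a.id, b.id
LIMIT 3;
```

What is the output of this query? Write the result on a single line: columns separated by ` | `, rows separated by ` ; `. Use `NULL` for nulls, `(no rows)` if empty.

2 | 7 ; 3 | 6 ; 4 | 6

Pairs (a,b) with same genre, a.duration < b.duration, a.id < b.id.
genre groups: blues:{2,7} classical:{1,8} pop:{3,4,5,6}
Ordered by (a.id, b.id); first 3.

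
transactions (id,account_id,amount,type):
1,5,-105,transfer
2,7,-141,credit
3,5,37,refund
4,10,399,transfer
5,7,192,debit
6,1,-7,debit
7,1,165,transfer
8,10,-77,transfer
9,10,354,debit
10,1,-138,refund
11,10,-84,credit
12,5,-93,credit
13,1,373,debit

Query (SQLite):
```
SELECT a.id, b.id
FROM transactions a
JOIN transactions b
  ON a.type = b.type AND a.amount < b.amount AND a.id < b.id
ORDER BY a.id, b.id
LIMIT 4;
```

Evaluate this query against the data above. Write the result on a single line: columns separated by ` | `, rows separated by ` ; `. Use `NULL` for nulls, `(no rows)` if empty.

1 | 4 ; 1 | 7 ; 1 | 8 ; 2 | 11

Pairs (a,b) with same type, a.amount < b.amount, a.id < b.id.
type groups: credit:{2,11,12} debit:{5,6,9,13} refund:{3,10} transfer:{1,4,7,8}
Ordered by (a.id, b.id); first 4.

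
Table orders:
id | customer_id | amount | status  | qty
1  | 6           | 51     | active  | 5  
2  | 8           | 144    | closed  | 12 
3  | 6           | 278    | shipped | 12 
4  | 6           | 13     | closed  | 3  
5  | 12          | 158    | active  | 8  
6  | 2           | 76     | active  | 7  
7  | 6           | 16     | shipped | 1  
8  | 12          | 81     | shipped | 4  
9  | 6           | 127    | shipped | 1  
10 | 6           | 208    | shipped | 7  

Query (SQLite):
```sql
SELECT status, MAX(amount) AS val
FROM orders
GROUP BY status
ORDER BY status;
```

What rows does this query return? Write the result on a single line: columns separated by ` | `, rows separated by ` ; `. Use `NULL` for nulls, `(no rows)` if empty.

Partition orders by status; compute MAX(amount) within each group.
  active: ids {1, 5, 6} → MAX(amount)=158
  closed: ids {2, 4} → MAX(amount)=144
  shipped: ids {3, 7, 8, 9, 10} → MAX(amount)=278

active | 158 ; closed | 144 ; shipped | 278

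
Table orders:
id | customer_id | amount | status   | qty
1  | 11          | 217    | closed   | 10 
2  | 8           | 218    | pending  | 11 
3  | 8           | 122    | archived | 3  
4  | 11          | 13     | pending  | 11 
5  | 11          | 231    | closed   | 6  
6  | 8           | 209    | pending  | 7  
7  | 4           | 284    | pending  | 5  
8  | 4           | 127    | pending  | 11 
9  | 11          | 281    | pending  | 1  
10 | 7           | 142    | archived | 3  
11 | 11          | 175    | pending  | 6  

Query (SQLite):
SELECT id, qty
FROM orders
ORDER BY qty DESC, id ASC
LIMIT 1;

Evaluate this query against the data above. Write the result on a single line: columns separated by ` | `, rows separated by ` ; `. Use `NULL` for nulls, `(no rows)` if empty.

2 | 11

Sort by qty desc, tiebreak id asc: (11, id=2), (11, id=4), (11, id=8), (10, id=1) …. Take first 1.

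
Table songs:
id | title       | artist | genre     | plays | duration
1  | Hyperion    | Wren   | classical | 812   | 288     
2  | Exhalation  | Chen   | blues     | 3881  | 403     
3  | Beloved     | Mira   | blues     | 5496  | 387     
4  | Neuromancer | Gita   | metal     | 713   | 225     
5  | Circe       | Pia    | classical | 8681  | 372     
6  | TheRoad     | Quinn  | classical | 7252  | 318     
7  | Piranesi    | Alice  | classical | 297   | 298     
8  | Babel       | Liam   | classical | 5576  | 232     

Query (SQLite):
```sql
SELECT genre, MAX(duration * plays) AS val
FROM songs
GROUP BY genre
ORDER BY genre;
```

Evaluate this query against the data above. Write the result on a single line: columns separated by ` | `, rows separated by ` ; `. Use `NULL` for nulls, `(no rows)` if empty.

For each row compute duration * plays.
Group by genre; take MAX of the expression per group.
  blues: ids {2, 3} → MAX(duration * plays)=2126952
  classical: ids {1, 5, 6, 7, 8} → MAX(duration * plays)=3229332
  metal: ids {4} → MAX(duration * plays)=160425

blues | 2126952 ; classical | 3229332 ; metal | 160425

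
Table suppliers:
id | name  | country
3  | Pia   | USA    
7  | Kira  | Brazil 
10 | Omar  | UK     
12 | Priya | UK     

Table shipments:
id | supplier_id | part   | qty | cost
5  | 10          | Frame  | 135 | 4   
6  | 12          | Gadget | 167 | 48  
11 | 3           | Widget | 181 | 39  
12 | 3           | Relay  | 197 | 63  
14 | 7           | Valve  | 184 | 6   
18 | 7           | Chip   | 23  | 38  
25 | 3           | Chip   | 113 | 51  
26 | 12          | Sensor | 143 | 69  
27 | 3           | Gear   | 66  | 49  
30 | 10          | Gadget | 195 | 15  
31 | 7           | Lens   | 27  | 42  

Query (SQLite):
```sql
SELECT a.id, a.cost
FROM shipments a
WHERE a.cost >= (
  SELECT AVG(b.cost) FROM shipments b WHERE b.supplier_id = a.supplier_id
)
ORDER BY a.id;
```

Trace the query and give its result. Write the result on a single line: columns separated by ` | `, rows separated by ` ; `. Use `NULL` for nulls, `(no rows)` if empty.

12 | 63 ; 18 | 38 ; 25 | 51 ; 26 | 69 ; 30 | 15 ; 31 | 42

For each shipments row a, compute AVG(cost) over rows sharing a.supplier_id.
Keep row a if a.cost >= that per-group AVG.
  supplier_id=3: AVG(cost) = 50.5
  supplier_id=7: AVG(cost) = 28.666667
  supplier_id=10: AVG(cost) = 9.5
  supplier_id=12: AVG(cost) = 58.5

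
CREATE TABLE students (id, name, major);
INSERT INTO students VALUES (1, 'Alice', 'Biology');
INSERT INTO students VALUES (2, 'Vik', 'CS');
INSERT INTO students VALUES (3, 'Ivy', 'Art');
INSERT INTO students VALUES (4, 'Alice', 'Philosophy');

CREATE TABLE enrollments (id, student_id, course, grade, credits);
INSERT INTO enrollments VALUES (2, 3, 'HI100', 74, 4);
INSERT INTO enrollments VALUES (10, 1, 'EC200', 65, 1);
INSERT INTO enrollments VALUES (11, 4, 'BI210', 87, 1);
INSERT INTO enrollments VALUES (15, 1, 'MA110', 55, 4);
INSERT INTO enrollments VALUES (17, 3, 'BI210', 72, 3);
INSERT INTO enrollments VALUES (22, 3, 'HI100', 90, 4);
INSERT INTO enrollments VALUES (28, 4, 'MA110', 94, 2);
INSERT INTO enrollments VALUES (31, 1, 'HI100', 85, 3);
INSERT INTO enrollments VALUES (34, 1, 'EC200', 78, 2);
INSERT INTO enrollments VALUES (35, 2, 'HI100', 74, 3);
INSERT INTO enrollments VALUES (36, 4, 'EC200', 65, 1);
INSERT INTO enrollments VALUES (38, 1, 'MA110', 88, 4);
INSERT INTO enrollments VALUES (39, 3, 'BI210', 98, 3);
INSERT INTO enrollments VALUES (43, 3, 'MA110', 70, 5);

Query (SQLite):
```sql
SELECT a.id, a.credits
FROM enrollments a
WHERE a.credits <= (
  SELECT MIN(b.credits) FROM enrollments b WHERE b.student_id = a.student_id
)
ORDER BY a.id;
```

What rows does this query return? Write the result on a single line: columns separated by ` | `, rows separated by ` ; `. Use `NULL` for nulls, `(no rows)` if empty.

10 | 1 ; 11 | 1 ; 17 | 3 ; 35 | 3 ; 36 | 1 ; 39 | 3

For each enrollments row a, compute MIN(credits) over rows sharing a.student_id.
Keep row a if a.credits <= that per-group MIN.
  student_id=1: MIN(credits) = 1
  student_id=2: MIN(credits) = 3
  student_id=3: MIN(credits) = 3
  student_id=4: MIN(credits) = 1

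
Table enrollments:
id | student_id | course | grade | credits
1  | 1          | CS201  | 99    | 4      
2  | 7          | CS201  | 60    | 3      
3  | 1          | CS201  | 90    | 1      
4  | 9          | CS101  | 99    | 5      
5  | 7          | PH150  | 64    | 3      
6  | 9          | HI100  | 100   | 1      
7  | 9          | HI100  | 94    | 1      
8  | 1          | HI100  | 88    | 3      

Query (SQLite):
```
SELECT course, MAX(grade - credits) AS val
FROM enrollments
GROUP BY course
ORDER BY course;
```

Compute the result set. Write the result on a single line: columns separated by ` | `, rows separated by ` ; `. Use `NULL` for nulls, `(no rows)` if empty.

For each row compute grade - credits.
Group by course; take MAX of the expression per group.
  CS101: ids {4} → MAX(grade - credits)=94
  CS201: ids {1, 2, 3} → MAX(grade - credits)=95
  HI100: ids {6, 7, 8} → MAX(grade - credits)=99
  PH150: ids {5} → MAX(grade - credits)=61

CS101 | 94 ; CS201 | 95 ; HI100 | 99 ; PH150 | 61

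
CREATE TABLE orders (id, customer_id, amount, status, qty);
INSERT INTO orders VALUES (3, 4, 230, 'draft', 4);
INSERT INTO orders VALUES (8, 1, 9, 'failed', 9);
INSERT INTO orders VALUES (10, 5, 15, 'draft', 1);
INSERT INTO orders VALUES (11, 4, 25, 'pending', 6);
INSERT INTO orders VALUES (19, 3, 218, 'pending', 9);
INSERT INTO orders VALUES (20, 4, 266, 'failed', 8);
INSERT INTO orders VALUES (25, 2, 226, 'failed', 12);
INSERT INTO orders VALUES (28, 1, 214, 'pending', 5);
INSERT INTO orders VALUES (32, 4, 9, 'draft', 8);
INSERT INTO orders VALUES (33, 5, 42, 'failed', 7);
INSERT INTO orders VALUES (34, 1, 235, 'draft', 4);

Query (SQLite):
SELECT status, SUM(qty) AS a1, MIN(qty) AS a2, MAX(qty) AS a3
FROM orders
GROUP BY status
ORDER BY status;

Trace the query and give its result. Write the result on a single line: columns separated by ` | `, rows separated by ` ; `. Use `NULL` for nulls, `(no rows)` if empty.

Group orders by status.
Per group compute: SUM(qty), MIN(qty), MAX(qty).
  draft: ids {3, 10, 32, 34} → SUM(qty)=17, MIN(qty)=1, MAX(qty)=8
  failed: ids {8, 20, 25, 33} → SUM(qty)=36, MIN(qty)=7, MAX(qty)=12
  pending: ids {11, 19, 28} → SUM(qty)=20, MIN(qty)=5, MAX(qty)=9

draft | 17 | 1 | 8 ; failed | 36 | 7 | 12 ; pending | 20 | 5 | 9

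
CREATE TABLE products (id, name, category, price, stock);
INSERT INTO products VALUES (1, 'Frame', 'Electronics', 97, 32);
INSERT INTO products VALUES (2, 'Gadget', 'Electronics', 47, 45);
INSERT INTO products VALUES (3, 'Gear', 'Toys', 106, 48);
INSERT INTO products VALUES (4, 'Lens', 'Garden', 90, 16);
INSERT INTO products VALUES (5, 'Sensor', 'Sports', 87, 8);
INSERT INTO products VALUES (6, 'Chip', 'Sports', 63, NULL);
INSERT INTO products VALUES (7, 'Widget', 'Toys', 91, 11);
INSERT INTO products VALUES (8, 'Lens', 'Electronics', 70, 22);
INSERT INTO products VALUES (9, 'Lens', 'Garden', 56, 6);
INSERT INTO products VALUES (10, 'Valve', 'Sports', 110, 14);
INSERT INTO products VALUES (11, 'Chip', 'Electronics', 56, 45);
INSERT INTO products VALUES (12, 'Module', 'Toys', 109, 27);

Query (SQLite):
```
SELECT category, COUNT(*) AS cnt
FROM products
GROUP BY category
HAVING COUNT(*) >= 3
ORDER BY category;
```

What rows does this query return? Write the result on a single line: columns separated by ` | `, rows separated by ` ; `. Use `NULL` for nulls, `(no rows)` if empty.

Electronics | 4 ; Sports | 3 ; Toys | 3

Partition products by category; compute COUNT(*) within each group.
HAVING: keep groups with count ≥ 3.
  Electronics: ids {1, 2, 8, 11} → COUNT(*)=4
  Garden: ids {4, 9} → COUNT(*)=2
  Sports: ids {5, 6, 10} → COUNT(*)=3
  Toys: ids {3, 7, 12} → COUNT(*)=3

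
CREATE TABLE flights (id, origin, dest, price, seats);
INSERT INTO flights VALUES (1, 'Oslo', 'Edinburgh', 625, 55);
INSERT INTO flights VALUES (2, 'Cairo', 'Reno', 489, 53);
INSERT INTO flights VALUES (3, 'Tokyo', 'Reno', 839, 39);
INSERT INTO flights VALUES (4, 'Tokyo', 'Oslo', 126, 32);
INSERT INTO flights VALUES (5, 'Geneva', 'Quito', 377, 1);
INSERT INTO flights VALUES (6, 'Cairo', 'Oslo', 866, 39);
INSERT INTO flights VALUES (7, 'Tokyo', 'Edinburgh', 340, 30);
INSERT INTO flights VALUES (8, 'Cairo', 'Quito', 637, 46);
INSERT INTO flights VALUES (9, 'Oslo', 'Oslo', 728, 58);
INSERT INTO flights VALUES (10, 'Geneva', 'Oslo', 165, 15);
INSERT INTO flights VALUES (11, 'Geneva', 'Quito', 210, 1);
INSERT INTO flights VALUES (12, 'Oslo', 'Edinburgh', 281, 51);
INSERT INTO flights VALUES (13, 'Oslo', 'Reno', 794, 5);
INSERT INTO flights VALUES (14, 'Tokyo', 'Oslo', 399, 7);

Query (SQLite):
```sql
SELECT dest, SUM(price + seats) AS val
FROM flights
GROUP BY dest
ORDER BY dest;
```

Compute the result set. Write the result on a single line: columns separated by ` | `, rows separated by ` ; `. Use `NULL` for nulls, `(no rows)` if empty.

For each row compute price + seats.
Group by dest; take SUM of the expression per group.
  Edinburgh: ids {1, 7, 12} → SUM(price + seats)=1382
  Oslo: ids {4, 6, 9, 10, 14} → SUM(price + seats)=2435
  Quito: ids {5, 8, 11} → SUM(price + seats)=1272
  Reno: ids {2, 3, 13} → SUM(price + seats)=2219

Edinburgh | 1382 ; Oslo | 2435 ; Quito | 1272 ; Reno | 2219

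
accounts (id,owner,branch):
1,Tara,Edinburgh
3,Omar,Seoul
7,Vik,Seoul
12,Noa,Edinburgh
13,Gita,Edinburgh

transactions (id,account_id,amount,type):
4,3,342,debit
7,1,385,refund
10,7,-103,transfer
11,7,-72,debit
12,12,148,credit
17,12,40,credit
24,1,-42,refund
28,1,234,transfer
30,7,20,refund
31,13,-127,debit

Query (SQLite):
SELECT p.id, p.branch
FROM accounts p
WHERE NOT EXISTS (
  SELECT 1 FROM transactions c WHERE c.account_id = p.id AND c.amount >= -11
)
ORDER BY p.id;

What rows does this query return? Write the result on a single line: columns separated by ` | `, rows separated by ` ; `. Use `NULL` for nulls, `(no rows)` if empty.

13 | Edinburgh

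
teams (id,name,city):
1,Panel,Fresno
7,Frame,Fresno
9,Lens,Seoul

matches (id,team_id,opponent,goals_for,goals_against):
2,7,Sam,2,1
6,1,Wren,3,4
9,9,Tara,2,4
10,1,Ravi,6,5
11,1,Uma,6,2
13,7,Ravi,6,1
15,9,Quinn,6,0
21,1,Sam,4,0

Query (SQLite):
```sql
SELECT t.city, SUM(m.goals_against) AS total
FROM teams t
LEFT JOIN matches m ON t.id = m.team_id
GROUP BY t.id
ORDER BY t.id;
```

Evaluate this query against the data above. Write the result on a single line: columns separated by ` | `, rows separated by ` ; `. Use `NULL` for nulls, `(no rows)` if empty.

Fresno | 11 ; Fresno | 2 ; Seoul | 4

LEFT JOIN keeps every teams row; unmatched ones get NULL for matches columns.
Group by teams.id and compute SUM(m.goals_against). SUM over an all-NULL group is NULL.
  1: ids {6, 10, 11, 21} → SUM(m.goals_against)=11
  7: ids {2, 13} → SUM(m.goals_against)=2
  9: ids {9, 15} → SUM(m.goals_against)=4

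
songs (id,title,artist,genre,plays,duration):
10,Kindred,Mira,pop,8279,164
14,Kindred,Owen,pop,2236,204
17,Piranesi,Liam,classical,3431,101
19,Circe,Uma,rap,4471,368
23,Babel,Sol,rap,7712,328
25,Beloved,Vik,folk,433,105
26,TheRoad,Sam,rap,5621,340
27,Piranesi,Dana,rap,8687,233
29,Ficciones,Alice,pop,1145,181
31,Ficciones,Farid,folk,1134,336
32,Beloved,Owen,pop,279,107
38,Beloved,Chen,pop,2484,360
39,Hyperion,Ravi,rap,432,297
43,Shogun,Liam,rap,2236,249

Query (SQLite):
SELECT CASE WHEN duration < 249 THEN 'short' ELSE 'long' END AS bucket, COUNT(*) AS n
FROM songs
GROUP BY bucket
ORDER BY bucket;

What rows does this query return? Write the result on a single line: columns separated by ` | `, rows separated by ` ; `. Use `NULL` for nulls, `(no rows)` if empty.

Bucket rows by duration < 249 → 'short' else 'long'; count each bucket.

long | 7 ; short | 7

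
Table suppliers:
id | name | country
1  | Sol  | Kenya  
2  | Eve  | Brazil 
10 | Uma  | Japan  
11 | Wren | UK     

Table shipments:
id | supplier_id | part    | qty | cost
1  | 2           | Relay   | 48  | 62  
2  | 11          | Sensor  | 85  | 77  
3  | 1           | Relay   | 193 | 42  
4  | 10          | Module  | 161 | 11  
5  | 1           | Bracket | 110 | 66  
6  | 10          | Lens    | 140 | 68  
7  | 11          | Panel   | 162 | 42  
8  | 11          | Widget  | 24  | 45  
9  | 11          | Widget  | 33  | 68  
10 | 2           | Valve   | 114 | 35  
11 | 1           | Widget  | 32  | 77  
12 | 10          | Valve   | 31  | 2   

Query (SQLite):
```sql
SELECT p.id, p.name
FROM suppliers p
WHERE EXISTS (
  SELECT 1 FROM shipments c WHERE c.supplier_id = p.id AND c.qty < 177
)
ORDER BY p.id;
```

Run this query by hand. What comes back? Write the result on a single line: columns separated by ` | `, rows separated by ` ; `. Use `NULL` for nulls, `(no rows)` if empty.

1 | Sol ; 2 | Eve ; 10 | Uma ; 11 | Wren

For each suppliers row, check whether any shipments with matching supplier_id has qty < 177.
Keep rows where that is true.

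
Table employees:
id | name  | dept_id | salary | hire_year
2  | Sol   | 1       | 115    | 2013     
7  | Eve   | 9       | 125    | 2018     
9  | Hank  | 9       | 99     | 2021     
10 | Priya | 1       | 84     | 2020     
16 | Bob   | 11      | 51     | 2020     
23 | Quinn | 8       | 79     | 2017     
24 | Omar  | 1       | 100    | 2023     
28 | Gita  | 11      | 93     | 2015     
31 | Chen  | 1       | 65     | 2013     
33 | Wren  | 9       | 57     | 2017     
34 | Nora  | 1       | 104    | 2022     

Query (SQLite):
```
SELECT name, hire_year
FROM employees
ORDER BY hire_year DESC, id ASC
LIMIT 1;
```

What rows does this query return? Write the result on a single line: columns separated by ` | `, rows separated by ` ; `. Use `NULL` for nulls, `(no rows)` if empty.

Sort by hire_year desc, tiebreak id asc: (2023, id=24), (2022, id=34), (2021, id=9), (2020, id=10) …. Take first 1.

Omar | 2023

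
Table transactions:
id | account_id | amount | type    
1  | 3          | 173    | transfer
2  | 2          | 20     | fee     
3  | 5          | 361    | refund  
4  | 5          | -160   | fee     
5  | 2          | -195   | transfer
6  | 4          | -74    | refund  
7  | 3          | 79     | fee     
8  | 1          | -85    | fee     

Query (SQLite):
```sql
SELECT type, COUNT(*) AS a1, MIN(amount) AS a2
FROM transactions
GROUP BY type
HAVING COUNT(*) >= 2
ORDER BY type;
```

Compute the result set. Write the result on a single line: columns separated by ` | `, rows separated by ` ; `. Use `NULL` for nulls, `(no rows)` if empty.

Group transactions by type.
Per group compute: COUNT(*), MIN(amount).
HAVING: drop groups with fewer than 2 rows.
  fee: ids {2, 4, 7, 8} → COUNT(*)=4, MIN(amount)=-160
  refund: ids {3, 6} → COUNT(*)=2, MIN(amount)=-74
  transfer: ids {1, 5} → COUNT(*)=2, MIN(amount)=-195

fee | 4 | -160 ; refund | 2 | -74 ; transfer | 2 | -195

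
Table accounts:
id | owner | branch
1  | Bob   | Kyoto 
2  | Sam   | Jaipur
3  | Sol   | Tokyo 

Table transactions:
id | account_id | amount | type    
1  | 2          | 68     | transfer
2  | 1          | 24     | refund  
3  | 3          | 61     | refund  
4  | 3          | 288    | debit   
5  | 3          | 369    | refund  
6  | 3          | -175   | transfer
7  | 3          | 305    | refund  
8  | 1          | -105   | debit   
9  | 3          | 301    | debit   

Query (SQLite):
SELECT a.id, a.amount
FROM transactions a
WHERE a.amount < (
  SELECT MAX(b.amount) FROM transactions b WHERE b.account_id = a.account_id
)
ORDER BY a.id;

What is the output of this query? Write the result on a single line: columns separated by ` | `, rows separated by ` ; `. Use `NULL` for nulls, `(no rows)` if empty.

3 | 61 ; 4 | 288 ; 6 | -175 ; 7 | 305 ; 8 | -105 ; 9 | 301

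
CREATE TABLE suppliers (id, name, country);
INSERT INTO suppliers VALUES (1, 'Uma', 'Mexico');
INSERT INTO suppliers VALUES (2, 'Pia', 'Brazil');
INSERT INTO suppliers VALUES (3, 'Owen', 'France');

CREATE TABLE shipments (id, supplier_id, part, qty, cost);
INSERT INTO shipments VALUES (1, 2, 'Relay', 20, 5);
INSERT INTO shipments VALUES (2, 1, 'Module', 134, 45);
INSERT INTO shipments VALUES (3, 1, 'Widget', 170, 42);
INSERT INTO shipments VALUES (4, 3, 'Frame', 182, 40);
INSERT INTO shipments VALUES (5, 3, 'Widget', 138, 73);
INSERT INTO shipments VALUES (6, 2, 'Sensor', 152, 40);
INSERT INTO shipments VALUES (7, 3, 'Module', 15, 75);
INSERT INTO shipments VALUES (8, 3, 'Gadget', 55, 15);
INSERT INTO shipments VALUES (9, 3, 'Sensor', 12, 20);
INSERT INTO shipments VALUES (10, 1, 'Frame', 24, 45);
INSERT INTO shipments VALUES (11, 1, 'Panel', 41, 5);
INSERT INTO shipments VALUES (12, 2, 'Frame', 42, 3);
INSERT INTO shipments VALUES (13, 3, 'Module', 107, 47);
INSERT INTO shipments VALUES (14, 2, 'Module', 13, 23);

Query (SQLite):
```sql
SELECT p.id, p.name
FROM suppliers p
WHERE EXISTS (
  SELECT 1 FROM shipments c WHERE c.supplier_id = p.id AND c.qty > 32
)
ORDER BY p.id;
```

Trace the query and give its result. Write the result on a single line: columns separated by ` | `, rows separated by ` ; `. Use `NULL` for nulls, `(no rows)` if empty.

1 | Uma ; 2 | Pia ; 3 | Owen

For each suppliers row, check whether any shipments with matching supplier_id has qty > 32.
Keep rows where that is true.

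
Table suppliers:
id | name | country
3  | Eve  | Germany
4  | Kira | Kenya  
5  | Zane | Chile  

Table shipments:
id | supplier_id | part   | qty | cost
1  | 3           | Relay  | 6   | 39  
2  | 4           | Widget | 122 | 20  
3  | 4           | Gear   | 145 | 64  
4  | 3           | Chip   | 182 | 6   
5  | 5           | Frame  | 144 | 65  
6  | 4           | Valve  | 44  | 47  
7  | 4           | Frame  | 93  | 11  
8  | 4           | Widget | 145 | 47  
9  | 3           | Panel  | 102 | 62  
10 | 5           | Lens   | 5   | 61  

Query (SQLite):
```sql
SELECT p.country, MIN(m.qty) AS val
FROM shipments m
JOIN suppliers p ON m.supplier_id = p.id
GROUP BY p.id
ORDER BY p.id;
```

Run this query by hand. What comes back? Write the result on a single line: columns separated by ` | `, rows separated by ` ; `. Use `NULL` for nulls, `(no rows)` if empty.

Germany | 6 ; Kenya | 44 ; Chile | 5

Join each shipments row to its suppliers via supplier_id.
Group joined rows by suppliers.id; compute MIN(m.qty) per group.
  3: ids {1, 4, 9} → MIN(m.qty)=6
  4: ids {2, 3, 6, 7, 8} → MIN(m.qty)=44
  5: ids {5, 10} → MIN(m.qty)=5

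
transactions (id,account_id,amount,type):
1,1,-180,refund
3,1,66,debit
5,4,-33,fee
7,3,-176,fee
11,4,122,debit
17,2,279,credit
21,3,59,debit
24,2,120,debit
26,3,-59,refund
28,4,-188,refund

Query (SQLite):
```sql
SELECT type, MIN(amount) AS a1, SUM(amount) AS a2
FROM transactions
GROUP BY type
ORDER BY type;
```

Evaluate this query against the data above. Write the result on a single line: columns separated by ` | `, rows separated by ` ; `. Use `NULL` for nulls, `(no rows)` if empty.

credit | 279 | 279 ; debit | 59 | 367 ; fee | -176 | -209 ; refund | -188 | -427

Group transactions by type.
Per group compute: MIN(amount), SUM(amount).
  credit: ids {17} → MIN(amount)=279, SUM(amount)=279
  debit: ids {3, 11, 21, 24} → MIN(amount)=59, SUM(amount)=367
  fee: ids {5, 7} → MIN(amount)=-176, SUM(amount)=-209
  refund: ids {1, 26, 28} → MIN(amount)=-188, SUM(amount)=-427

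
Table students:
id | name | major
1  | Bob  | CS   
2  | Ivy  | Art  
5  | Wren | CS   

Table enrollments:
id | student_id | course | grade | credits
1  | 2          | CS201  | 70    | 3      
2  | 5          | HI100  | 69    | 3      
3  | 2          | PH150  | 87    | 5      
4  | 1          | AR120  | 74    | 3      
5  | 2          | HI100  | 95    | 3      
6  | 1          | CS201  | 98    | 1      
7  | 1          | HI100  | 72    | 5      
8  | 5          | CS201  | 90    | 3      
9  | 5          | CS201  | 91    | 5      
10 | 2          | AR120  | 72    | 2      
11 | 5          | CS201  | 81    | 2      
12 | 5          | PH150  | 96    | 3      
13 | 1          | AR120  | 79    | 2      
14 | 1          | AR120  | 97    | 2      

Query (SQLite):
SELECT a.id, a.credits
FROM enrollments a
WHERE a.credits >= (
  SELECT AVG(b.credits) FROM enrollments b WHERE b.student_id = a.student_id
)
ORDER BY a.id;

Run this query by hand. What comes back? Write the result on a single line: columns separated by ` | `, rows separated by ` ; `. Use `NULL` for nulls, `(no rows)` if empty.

3 | 5 ; 4 | 3 ; 7 | 5 ; 9 | 5

For each enrollments row a, compute AVG(credits) over rows sharing a.student_id.
Keep row a if a.credits >= that per-group AVG.
  student_id=1: AVG(credits) = 2.6
  student_id=2: AVG(credits) = 3.25
  student_id=5: AVG(credits) = 3.2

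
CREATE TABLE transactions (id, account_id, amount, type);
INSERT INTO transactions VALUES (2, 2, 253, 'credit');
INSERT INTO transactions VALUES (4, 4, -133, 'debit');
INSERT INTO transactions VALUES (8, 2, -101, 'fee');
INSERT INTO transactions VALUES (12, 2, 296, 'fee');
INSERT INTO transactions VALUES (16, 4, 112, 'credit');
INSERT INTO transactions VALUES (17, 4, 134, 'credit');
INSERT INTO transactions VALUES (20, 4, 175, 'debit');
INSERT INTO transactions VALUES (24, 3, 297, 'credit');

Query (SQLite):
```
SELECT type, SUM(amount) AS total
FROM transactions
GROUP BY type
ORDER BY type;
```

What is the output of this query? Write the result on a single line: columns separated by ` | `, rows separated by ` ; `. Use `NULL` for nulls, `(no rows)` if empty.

credit | 796 ; debit | 42 ; fee | 195

Partition transactions by type; compute SUM(amount) within each group.
  credit: ids {2, 16, 17, 24} → SUM(amount)=796
  debit: ids {4, 20} → SUM(amount)=42
  fee: ids {8, 12} → SUM(amount)=195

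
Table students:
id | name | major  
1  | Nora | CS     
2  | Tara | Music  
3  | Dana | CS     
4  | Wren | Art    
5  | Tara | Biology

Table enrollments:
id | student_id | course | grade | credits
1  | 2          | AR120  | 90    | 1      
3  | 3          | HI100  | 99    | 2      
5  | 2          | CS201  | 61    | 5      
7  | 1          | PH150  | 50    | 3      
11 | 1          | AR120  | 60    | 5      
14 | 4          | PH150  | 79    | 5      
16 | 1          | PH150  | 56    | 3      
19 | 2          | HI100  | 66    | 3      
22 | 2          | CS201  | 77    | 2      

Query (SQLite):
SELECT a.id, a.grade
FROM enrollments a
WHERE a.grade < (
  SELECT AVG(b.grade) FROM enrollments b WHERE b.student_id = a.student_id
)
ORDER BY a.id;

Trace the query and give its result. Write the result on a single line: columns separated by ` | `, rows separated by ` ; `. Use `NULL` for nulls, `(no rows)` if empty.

For each enrollments row a, compute AVG(grade) over rows sharing a.student_id.
Keep row a if a.grade < that per-group AVG.
  student_id=1: AVG(grade) = 55.333333
  student_id=2: AVG(grade) = 73.5
  student_id=3: AVG(grade) = 99.0
  student_id=4: AVG(grade) = 79.0

5 | 61 ; 7 | 50 ; 19 | 66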